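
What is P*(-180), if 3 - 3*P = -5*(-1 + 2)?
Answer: -480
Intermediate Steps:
P = 8/3 (P = 1 - (-5)*(-1 + 2)/3 = 1 - (-5)/3 = 1 - 1/3*(-5) = 1 + 5/3 = 8/3 ≈ 2.6667)
P*(-180) = (8/3)*(-180) = -480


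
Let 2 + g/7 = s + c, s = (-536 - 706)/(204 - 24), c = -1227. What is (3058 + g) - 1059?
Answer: -66523/10 ≈ -6652.3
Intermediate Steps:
s = -69/10 (s = -1242/180 = -1242*1/180 = -69/10 ≈ -6.9000)
g = -86513/10 (g = -14 + 7*(-69/10 - 1227) = -14 + 7*(-12339/10) = -14 - 86373/10 = -86513/10 ≈ -8651.3)
(3058 + g) - 1059 = (3058 - 86513/10) - 1059 = -55933/10 - 1059 = -66523/10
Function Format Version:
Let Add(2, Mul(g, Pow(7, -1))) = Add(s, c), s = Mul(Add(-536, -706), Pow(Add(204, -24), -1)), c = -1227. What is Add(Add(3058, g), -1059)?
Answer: Rational(-66523, 10) ≈ -6652.3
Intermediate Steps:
s = Rational(-69, 10) (s = Mul(-1242, Pow(180, -1)) = Mul(-1242, Rational(1, 180)) = Rational(-69, 10) ≈ -6.9000)
g = Rational(-86513, 10) (g = Add(-14, Mul(7, Add(Rational(-69, 10), -1227))) = Add(-14, Mul(7, Rational(-12339, 10))) = Add(-14, Rational(-86373, 10)) = Rational(-86513, 10) ≈ -8651.3)
Add(Add(3058, g), -1059) = Add(Add(3058, Rational(-86513, 10)), -1059) = Add(Rational(-55933, 10), -1059) = Rational(-66523, 10)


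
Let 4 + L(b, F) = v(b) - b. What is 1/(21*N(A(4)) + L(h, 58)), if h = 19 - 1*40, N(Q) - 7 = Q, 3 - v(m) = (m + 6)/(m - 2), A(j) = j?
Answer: 23/5758 ≈ 0.0039944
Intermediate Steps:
v(m) = 3 - (6 + m)/(-2 + m) (v(m) = 3 - (m + 6)/(m - 2) = 3 - (6 + m)/(-2 + m))
N(Q) = 7 + Q
h = -21 (h = 19 - 40 = -21)
L(b, F) = -4 - b + 2*(-6 + b)/(-2 + b) (L(b, F) = -4 + (2*(-6 + b)/(-2 + b) - b) = -4 + (-b + 2*(-6 + b)/(-2 + b)) = -4 - b + 2*(-6 + b)/(-2 + b))
1/(21*N(A(4)) + L(h, 58)) = 1/(21*(7 + 4) + (-4 - 1*(-21)²)/(-2 - 21)) = 1/(21*11 + (-4 - 1*441)/(-23)) = 1/(231 - (-4 - 441)/23) = 1/(231 - 1/23*(-445)) = 1/(231 + 445/23) = 1/(5758/23) = 23/5758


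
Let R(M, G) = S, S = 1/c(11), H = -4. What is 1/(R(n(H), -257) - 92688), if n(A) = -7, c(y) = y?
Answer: -11/1019567 ≈ -1.0789e-5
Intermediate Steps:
S = 1/11 ≈ 0.090909
R(M, G) = 1/11
1/(R(n(H), -257) - 92688) = 1/(1/11 - 92688) = 1/(-1019567/11) = -11/1019567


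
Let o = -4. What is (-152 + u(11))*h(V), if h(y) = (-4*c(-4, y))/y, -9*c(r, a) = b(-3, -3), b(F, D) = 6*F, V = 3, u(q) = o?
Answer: 416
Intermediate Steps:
u(q) = -4
c(r, a) = 2 (c(r, a) = -2*(-3)/3 = -⅑*(-18) = 2)
h(y) = -8/y (h(y) = (-4*2)/y = -8/y)
(-152 + u(11))*h(V) = (-152 - 4)*(-8/3) = -(-1248)/3 = -156*(-8/3) = 416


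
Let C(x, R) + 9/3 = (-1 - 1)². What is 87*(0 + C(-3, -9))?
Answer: 87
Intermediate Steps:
C(x, R) = 1 (C(x, R) = -3 + (-1 - 1)² = -3 + (-2)² = -3 + 4 = 1)
87*(0 + C(-3, -9)) = 87*(0 + 1) = 87*1 = 87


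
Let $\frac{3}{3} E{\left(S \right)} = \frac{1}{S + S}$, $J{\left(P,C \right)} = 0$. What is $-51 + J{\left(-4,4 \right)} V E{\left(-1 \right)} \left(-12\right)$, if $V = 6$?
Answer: $-51$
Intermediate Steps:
$E{\left(S \right)} = \frac{1}{2 S}$ ($E{\left(S \right)} = \frac{1}{S + S} = \frac{1}{2 S}$)
$-51 + J{\left(-4,4 \right)} V E{\left(-1 \right)} \left(-12\right) = -51 + 0 \cdot 6 \frac{1}{2 \left(-1\right)} \left(-12\right) = -51 + 0 \cdot \frac{1}{2} \left(-1\right) \left(-12\right) = -51 + 0 \left(- \frac{1}{2}\right) \left(-12\right) = -51 + 0 \left(-12\right) = -51 + 0 = -51$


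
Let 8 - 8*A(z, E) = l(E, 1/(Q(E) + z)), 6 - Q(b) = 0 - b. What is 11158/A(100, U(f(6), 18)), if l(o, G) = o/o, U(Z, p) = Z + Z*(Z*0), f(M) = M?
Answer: 12752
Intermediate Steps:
Q(b) = 6 + b (Q(b) = 6 - (0 - b) = 6 - (-1)*b = 6 + b)
U(Z, p) = Z (U(Z, p) = Z + Z*0 = Z + 0 = Z)
l(o, G) = 1
A(z, E) = 7/8 (A(z, E) = 1 - ⅛*1 = 1 - ⅛ = 7/8)
11158/A(100, U(f(6), 18)) = 11158/(7/8) = 11158*(8/7) = 12752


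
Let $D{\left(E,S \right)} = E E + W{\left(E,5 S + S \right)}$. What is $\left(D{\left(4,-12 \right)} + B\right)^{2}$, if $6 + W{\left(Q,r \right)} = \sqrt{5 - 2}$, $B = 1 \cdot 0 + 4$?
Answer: $\left(14 + \sqrt{3}\right)^{2} \approx 247.5$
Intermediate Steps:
$B = 4$ ($B = 0 + 4 = 4$)
$W{\left(Q,r \right)} = -6 + \sqrt{3}$ ($W{\left(Q,r \right)} = -6 + \sqrt{5 - 2} = -6 + \sqrt{3}$)
$D{\left(E,S \right)} = -6 + \sqrt{3} + E^{2}$ ($D{\left(E,S \right)} = E E - \left(6 - \sqrt{3}\right) = E^{2} - \left(6 - \sqrt{3}\right) = -6 + \sqrt{3} + E^{2}$)
$\left(D{\left(4,-12 \right)} + B\right)^{2} = \left(\left(-6 + \sqrt{3} + 4^{2}\right) + 4\right)^{2} = \left(\left(-6 + \sqrt{3} + 16\right) + 4\right)^{2} = \left(\left(10 + \sqrt{3}\right) + 4\right)^{2} = \left(14 + \sqrt{3}\right)^{2}$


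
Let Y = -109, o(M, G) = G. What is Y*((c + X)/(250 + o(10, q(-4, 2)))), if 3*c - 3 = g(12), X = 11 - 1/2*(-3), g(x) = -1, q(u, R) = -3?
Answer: -8611/1482 ≈ -5.8104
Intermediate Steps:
X = 25/2 (X = 11 - 1*1/2*(-3) = 11 - 1/2*(-3) = 11 + 3/2 = 25/2 ≈ 12.500)
c = 2/3 (c = 1 + (1/3)*(-1) = 1 - 1/3 = 2/3 ≈ 0.66667)
Y*((c + X)/(250 + o(10, q(-4, 2)))) = -109*(2/3 + 25/2)/(250 - 3) = -8611/(6*247) = -109*79/1482 = -8611/1482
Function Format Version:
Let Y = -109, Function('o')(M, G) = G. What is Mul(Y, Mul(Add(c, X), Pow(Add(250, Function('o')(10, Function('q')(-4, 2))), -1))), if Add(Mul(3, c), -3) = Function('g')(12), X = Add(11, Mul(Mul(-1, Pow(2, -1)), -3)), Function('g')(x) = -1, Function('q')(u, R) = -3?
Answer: Rational(-8611, 1482) ≈ -5.8104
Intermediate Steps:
X = Rational(25, 2) (X = Add(11, Mul(Mul(-1, Rational(1, 2)), -3)) = Add(11, Mul(Rational(-1, 2), -3)) = Add(11, Rational(3, 2)) = Rational(25, 2) ≈ 12.500)
c = Rational(2, 3) (c = Add(1, Mul(Rational(1, 3), -1)) = Add(1, Rational(-1, 3)) = Rational(2, 3) ≈ 0.66667)
Mul(Y, Mul(Add(c, X), Pow(Add(250, Function('o')(10, Function('q')(-4, 2))), -1))) = Mul(-109, Mul(Add(Rational(2, 3), Rational(25, 2)), Pow(Add(250, -3), -1))) = Mul(-109, Mul(Rational(79, 6), Pow(247, -1))) = Mul(-109, Mul(Rational(79, 6), Rational(1, 247))) = Mul(-109, Rational(79, 1482)) = Rational(-8611, 1482)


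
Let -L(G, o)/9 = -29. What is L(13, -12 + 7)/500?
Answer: 261/500 ≈ 0.52200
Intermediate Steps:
L(G, o) = 261 (L(G, o) = -9*(-29) = 261)
L(13, -12 + 7)/500 = 261/500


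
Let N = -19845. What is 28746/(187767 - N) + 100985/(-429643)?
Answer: -478621119/4955502362 ≈ -0.096584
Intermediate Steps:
28746/(187767 - N) + 100985/(-429643) = 28746/(187767 - 1*(-19845)) + 100985/(-429643) = 28746/(187767 + 19845) + 100985*(-1/429643) = 28746/207612 - 100985/429643 = 28746*(1/207612) - 100985/429643 = 1597/11534 - 100985/429643 = -478621119/4955502362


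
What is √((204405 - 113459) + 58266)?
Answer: 146*√7 ≈ 386.28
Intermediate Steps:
√((204405 - 113459) + 58266) = √(90946 + 58266) = √149212 = 146*√7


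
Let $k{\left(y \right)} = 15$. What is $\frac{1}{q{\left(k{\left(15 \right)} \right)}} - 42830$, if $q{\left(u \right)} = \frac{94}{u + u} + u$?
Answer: $- \frac{11649745}{272} \approx -42830.0$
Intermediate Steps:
$q{\left(u \right)} = u + \frac{47}{u}$ ($q{\left(u \right)} = \frac{94}{2 u} + u = 94 \frac{1}{2 u} + u = \frac{47}{u} + u = u + \frac{47}{u}$)
$\frac{1}{q{\left(k{\left(15 \right)} \right)}} - 42830 = \frac{1}{15 + \frac{47}{15}} - 42830 = \frac{1}{\frac{272}{15}} - 42830 = \frac{15}{272} - 42830 = - \frac{11649745}{272}$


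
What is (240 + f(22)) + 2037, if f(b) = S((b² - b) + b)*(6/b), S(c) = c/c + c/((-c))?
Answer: 2277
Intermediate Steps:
S(c) = 0 (S(c) = 1 + c*(-1/c) = 1 - 1 = 0)
f(b) = 0 (f(b) = 0*(6/b) = 0)
(240 + f(22)) + 2037 = (240 + 0) + 2037 = 240 + 2037 = 2277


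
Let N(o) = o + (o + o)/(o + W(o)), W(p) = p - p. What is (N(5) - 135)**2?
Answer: 16384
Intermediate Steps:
W(p) = 0
N(o) = 2 + o (N(o) = o + (o + o)/(o + 0) = o + (2*o)/o = o + 2 = 2 + o)
(N(5) - 135)**2 = ((2 + 5) - 135)**2 = (7 - 135)**2 = (-128)**2 = 16384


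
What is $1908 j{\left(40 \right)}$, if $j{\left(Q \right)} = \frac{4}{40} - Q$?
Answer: $- \frac{380646}{5} \approx -76129.0$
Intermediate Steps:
$j{\left(Q \right)} = \frac{1}{10} - Q$ ($j{\left(Q \right)} = 4 \cdot \frac{1}{40} - Q = \frac{1}{10} - Q$)
$1908 j{\left(40 \right)} = 1908 \left(\frac{1}{10} - 40\right) = 1908 \left(- \frac{399}{10}\right) = - \frac{380646}{5}$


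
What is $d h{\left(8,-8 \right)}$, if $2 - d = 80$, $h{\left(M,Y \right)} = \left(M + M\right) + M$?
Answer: $-1872$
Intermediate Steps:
$h{\left(M,Y \right)} = 3 M$ ($h{\left(M,Y \right)} = 2 M + M = 3 M$)
$d = -78$ ($d = 2 - 80 = -78$)
$d h{\left(8,-8 \right)} = - 78 \cdot 3 \cdot 8 = \left(-78\right) 24 = -1872$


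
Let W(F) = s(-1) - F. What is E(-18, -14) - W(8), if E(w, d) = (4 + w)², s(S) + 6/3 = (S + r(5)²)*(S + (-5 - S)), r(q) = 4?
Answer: 281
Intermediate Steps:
s(S) = -82 - 5*S (s(S) = -2 + (S + 4²)*(S + (-5 - S)) = -2 + (S + 16)*(-5) = -2 + (16 + S)*(-5) = -2 + (-80 - 5*S) = -82 - 5*S)
W(F) = -77 - F (W(F) = (-82 - 5*(-1)) - F = (-82 + 5) - F = -77 - F)
E(-18, -14) - W(8) = (4 - 18)² - (-77 - 1*8) = (-14)² - (-77 - 8) = 196 - 1*(-85) = 196 + 85 = 281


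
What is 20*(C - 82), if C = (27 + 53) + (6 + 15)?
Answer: 380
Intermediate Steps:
C = 101 (C = 80 + 21 = 101)
20*(C - 82) = 20*(101 - 82) = 20*19 = 380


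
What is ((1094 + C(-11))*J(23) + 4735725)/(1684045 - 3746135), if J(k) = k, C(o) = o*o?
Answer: -476367/206209 ≈ -2.3101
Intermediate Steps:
C(o) = o²
((1094 + C(-11))*J(23) + 4735725)/(1684045 - 3746135) = ((1094 + (-11)²)*23 + 4735725)/(1684045 - 3746135) = ((1094 + 121)*23 + 4735725)/(-2062090) = (1215*23 + 4735725)*(-1/2062090) = (27945 + 4735725)*(-1/2062090) = 4763670*(-1/2062090) = -476367/206209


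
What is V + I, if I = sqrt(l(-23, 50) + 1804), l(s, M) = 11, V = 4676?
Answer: 4676 + 11*sqrt(15) ≈ 4718.6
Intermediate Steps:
I = 11*sqrt(15) (I = sqrt(11 + 1804) = sqrt(1815) = 11*sqrt(15) ≈ 42.603)
V + I = 4676 + 11*sqrt(15)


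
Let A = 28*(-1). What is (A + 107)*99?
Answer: 7821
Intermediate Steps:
A = -28
(A + 107)*99 = (-28 + 107)*99 = 79*99 = 7821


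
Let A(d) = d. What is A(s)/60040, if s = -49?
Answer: -49/60040 ≈ -0.00081612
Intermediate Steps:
A(s)/60040 = -49/60040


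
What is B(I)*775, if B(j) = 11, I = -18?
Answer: 8525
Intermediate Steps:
B(I)*775 = 11*775 = 8525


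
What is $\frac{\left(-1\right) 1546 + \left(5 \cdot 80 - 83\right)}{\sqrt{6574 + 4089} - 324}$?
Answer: $\frac{398196}{94313} + \frac{1229 \sqrt{10663}}{94313} \approx 5.5677$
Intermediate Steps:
$\frac{\left(-1\right) 1546 + \left(5 \cdot 80 - 83\right)}{\sqrt{6574 + 4089} - 324} = \frac{-1546 + \left(400 - 83\right)}{\sqrt{10663} - 324} = \frac{-1546 + 317}{-324 + \sqrt{10663}} = - \frac{1229}{-324 + \sqrt{10663}}$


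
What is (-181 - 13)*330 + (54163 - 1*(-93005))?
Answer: 83148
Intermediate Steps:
(-181 - 13)*330 + (54163 - 1*(-93005)) = -194*330 + (54163 + 93005) = -64020 + 147168 = 83148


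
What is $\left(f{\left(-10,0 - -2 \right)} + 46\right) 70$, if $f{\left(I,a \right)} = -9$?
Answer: $2590$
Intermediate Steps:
$\left(f{\left(-10,0 - -2 \right)} + 46\right) 70 = \left(-9 + 46\right) 70 = 37 \cdot 70 = 2590$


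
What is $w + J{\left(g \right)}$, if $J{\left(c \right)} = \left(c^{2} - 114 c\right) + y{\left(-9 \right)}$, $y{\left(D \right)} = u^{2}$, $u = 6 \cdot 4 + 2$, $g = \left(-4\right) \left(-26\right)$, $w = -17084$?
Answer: $-17448$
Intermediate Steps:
$g = 104$
$u = 26$ ($u = 24 + 2 = 26$)
$y{\left(D \right)} = 676$ ($y{\left(D \right)} = 26^{2} = 676$)
$J{\left(c \right)} = 676 + c^{2} - 114 c$ ($J{\left(c \right)} = \left(c^{2} - 114 c\right) + 676 = 676 + c^{2} - 114 c$)
$w + J{\left(g \right)} = -17084 + \left(676 + 104^{2} - 11856\right) = -17084 + \left(676 + 10816 - 11856\right) = -17084 - 364 = -17448$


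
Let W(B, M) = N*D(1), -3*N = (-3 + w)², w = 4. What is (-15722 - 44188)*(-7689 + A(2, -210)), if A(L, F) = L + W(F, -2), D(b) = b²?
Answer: 460548140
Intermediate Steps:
N = -⅓ (N = -(-3 + 4)²/3 = -⅓*1² = -⅓*1 = -⅓ ≈ -0.33333)
W(B, M) = -⅓ (W(B, M) = -⅓*1² = -⅓*1 = -⅓)
A(L, F) = -⅓ + L (A(L, F) = L - ⅓ = -⅓ + L)
(-15722 - 44188)*(-7689 + A(2, -210)) = (-15722 - 44188)*(-7689 + (-⅓ + 2)) = -59910*(-7689 + 5/3) = -59910*(-23062/3) = 460548140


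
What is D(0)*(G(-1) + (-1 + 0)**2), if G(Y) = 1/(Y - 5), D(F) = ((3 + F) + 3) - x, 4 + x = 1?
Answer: 15/2 ≈ 7.5000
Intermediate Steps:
x = -3 (x = -4 + 1 = -3)
D(F) = 9 + F (D(F) = ((3 + F) + 3) - 1*(-3) = (6 + F) + 3 = 9 + F)
G(Y) = 1/(-5 + Y)
D(0)*(G(-1) + (-1 + 0)**2) = (9 + 0)*(1/(-5 - 1) + (-1 + 0)**2) = 9*(1/(-6) + (-1)**2) = 9*(-1/6 + 1) = 9*(5/6) = 15/2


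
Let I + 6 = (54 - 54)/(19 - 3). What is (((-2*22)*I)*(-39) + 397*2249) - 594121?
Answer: 288436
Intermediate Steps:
I = -6 (I = -6 + (54 - 54)/(19 - 3) = -6 + 0/16 = -6 + 0*(1/16) = -6 + 0 = -6)
(((-2*22)*I)*(-39) + 397*2249) - 594121 = ((-2*22*(-6))*(-39) + 397*2249) - 594121 = (-44*(-6)*(-39) + 892853) - 594121 = (264*(-39) + 892853) - 594121 = (-10296 + 892853) - 594121 = 882557 - 594121 = 288436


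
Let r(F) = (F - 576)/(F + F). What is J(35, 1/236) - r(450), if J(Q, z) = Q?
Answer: 1757/50 ≈ 35.140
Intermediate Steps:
r(F) = (-576 + F)/(2*F) (r(F) = (-576 + F)/((2*F)) = (-576 + F)*(1/(2*F)) = (-576 + F)/(2*F))
J(35, 1/236) - r(450) = 35 - (-576 + 450)/(2*450) = 35 - (-126)/(2*450) = 35 - 1*(-7/50) = 35 + 7/50 = 1757/50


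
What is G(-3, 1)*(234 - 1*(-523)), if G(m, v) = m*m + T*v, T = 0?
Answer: 6813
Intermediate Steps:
G(m, v) = m**2 (G(m, v) = m*m + 0*v = m**2 + 0 = m**2)
G(-3, 1)*(234 - 1*(-523)) = (-3)**2*(234 - 1*(-523)) = 9*(234 + 523) = 9*757 = 6813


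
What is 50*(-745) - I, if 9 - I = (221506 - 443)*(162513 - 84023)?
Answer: 17351197611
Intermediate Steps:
I = -17351234861 (I = 9 - (221506 - 443)*(162513 - 84023) = 9 - 221063*78490 = 9 - 1*17351234870 = 9 - 17351234870 = -17351234861)
50*(-745) - I = 50*(-745) - 1*(-17351234861) = -37250 + 17351234861 = 17351197611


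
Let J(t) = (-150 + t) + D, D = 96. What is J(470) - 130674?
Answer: -130258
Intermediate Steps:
J(t) = -54 + t (J(t) = (-150 + t) + 96 = -54 + t)
J(470) - 130674 = (-54 + 470) - 130674 = 416 - 130674 = -130258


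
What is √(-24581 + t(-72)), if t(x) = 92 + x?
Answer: 3*I*√2729 ≈ 156.72*I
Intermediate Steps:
√(-24581 + t(-72)) = √(-24581 + (92 - 72)) = √(-24581 + 20) = √(-24561) = 3*I*√2729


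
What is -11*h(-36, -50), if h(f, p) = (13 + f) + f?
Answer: 649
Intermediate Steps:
h(f, p) = 13 + 2*f
-11*h(-36, -50) = -11*(13 + 2*(-36)) = -11*(13 - 72) = -11*(-59) = 649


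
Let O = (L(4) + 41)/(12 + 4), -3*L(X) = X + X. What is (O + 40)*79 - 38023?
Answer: -1664339/48 ≈ -34674.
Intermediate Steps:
L(X) = -2*X/3 (L(X) = -(X + X)/3 = -2*X/3)
O = 115/48 (O = (-2/3*4 + 41)/(12 + 4) = (-8/3 + 41)/16 = (115/3)*(1/16) = 115/48 ≈ 2.3958)
(O + 40)*79 - 38023 = (115/48 + 40)*79 - 38023 = (2035/48)*79 - 38023 = 160765/48 - 38023 = -1664339/48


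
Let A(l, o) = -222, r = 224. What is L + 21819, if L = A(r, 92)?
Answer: 21597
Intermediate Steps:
L = -222
L + 21819 = -222 + 21819 = 21597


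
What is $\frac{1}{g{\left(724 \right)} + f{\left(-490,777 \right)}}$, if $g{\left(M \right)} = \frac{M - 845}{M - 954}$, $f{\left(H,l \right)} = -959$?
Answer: $- \frac{230}{220449} \approx -0.0010433$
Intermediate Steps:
$g{\left(M \right)} = \frac{-845 + M}{-954 + M}$
$\frac{1}{g{\left(724 \right)} + f{\left(-490,777 \right)}} = \frac{1}{\frac{-845 + 724}{-954 + 724} - 959} = \frac{1}{\frac{1}{-230} \left(-121\right) - 959} = \frac{1}{\left(- \frac{1}{230}\right) \left(-121\right) - 959} = \frac{1}{\frac{121}{230} - 959} = \frac{1}{- \frac{220449}{230}} = - \frac{230}{220449}$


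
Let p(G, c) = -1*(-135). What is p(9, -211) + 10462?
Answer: 10597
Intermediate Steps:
p(G, c) = 135
p(9, -211) + 10462 = 135 + 10462 = 10597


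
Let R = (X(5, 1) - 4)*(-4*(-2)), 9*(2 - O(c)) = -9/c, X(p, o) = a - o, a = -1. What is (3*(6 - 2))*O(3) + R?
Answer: -20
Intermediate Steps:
X(p, o) = -1 - o
O(c) = 2 + 1/c (O(c) = 2 - (-1)/c = 2 + 1/c)
R = -48 (R = ((-1 - 1*1) - 4)*(-4*(-2)) = ((-1 - 1) - 4)*8 = (-2 - 4)*8 = -6*8 = -48)
(3*(6 - 2))*O(3) + R = (3*(6 - 2))*(2 + 1/3) - 48 = (3*4)*(2 + ⅓) - 48 = 12*(7/3) - 48 = 28 - 48 = -20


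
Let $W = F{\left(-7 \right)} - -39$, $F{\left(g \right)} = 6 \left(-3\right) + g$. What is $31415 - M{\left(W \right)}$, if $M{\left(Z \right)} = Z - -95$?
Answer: $31306$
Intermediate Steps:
$F{\left(g \right)} = -18 + g$
$W = 14$ ($W = \left(-18 - 7\right) - -39 = -25 + \left(-14 + 53\right) = -25 + 39 = 14$)
$M{\left(Z \right)} = 95 + Z$ ($M{\left(Z \right)} = Z + 95 = 95 + Z$)
$31415 - M{\left(W \right)} = 31415 - \left(95 + 14\right) = 31415 - 109 = 31306$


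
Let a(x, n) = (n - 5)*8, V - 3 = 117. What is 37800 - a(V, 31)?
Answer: 37592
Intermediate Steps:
V = 120 (V = 3 + 117 = 120)
a(x, n) = -40 + 8*n (a(x, n) = (-5 + n)*8 = -40 + 8*n)
37800 - a(V, 31) = 37800 - (-40 + 8*31) = 37800 - (-40 + 248) = 37800 - 1*208 = 37800 - 208 = 37592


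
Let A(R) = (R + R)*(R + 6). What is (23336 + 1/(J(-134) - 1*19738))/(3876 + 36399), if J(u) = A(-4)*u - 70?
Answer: 412207103/711417600 ≈ 0.57942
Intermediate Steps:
A(R) = 2*R*(6 + R) (A(R) = (2*R)*(6 + R) = 2*R*(6 + R))
J(u) = -70 - 16*u (J(u) = (2*(-4)*(6 - 4))*u - 70 = (2*(-4)*2)*u - 70 = -16*u - 70 = -70 - 16*u)
(23336 + 1/(J(-134) - 1*19738))/(3876 + 36399) = (23336 + 1/((-70 - 16*(-134)) - 1*19738))/(3876 + 36399) = (23336 + 1/((-70 + 2144) - 19738))/40275 = (23336 + 1/(2074 - 19738))*(1/40275) = (23336 + 1/(-17664))*(1/40275) = (23336 - 1/17664)*(1/40275) = (412207103/17664)*(1/40275) = 412207103/711417600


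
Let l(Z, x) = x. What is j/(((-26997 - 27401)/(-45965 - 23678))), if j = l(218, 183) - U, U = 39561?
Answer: -1371201027/27199 ≈ -50414.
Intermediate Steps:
j = -39378 (j = 183 - 1*39561 = 183 - 39561 = -39378)
j/(((-26997 - 27401)/(-45965 - 23678))) = -39378*(-45965 - 23678)/(-26997 - 27401) = -39378/((-54398/(-69643))) = -39378/((-54398*(-1/69643))) = -39378/54398/69643 = -39378*69643/54398 = -1371201027/27199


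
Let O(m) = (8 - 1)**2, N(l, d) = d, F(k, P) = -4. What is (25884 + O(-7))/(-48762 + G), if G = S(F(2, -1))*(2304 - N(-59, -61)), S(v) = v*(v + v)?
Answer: 25933/26918 ≈ 0.96341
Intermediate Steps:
S(v) = 2*v**2 (S(v) = v*(2*v) = 2*v**2)
O(m) = 49 (O(m) = 7**2 = 49)
G = 75680 (G = (2*(-4)**2)*(2304 - 1*(-61)) = (2*16)*(2304 + 61) = 32*2365 = 75680)
(25884 + O(-7))/(-48762 + G) = (25884 + 49)/(-48762 + 75680) = 25933/26918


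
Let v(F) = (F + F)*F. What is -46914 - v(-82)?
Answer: -60362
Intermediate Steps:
v(F) = 2*F**2 (v(F) = (2*F)*F = 2*F**2)
-46914 - v(-82) = -46914 - 2*(-82)**2 = -46914 - 2*6724 = -46914 - 1*13448 = -46914 - 13448 = -60362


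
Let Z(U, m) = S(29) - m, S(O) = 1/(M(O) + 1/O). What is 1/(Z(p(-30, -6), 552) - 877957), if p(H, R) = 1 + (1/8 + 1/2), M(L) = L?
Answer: -842/739704549 ≈ -1.1383e-6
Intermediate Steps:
p(H, R) = 13/8 (p(H, R) = 1 + (1*(1/8) + 1*(1/2)) = 1 + (1/8 + 1/2) = 1 + 5/8 = 13/8)
S(O) = 1/(O + 1/O)
Z(U, m) = 29/842 - m (Z(U, m) = 29/(1 + 29**2) - m = 29/(1 + 841) - m = 29/842 - m)
1/(Z(p(-30, -6), 552) - 877957) = 1/((29/842 - 1*552) - 877957) = 1/((29/842 - 552) - 877957) = 1/(-464755/842 - 877957) = 1/(-739704549/842) = -842/739704549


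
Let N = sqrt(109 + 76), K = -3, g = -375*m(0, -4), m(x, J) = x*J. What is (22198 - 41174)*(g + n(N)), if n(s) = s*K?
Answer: 56928*sqrt(185) ≈ 7.7430e+5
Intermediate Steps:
m(x, J) = J*x
g = 0 (g = -(-1500)*0 = -375*0 = 0)
N = sqrt(185) ≈ 13.601
n(s) = -3*s (n(s) = s*(-3) = -3*s)
(22198 - 41174)*(g + n(N)) = (22198 - 41174)*(0 - 3*sqrt(185)) = -(-56928)*sqrt(185) = 56928*sqrt(185)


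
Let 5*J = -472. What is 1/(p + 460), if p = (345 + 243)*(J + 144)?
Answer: 5/148124 ≈ 3.3755e-5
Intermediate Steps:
J = -472/5 (J = (⅕)*(-472) = -472/5 ≈ -94.400)
p = 145824/5 (p = (345 + 243)*(-472/5 + 144) = 588*(248/5) = 145824/5 ≈ 29165.)
1/(p + 460) = 1/(145824/5 + 460) = 1/(148124/5) = 5/148124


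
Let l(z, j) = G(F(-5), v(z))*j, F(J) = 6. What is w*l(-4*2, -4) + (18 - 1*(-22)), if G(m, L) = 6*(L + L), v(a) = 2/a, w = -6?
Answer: -32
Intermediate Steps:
G(m, L) = 12*L (G(m, L) = 6*(2*L) = 12*L)
l(z, j) = 24*j/z (l(z, j) = (12*(2/z))*j = (24/z)*j = 24*j/z)
w*l(-4*2, -4) + (18 - 1*(-22)) = -144*(-4)/((-4*2)) + (18 - 1*(-22)) = -144*(-4)/(-8) + (18 + 22) = -144*(-4)*(-1)/8 + 40 = -6*12 + 40 = -72 + 40 = -32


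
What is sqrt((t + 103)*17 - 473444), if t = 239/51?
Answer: 2*I*sqrt(1061130)/3 ≈ 686.74*I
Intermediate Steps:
t = 239/51 (t = 239*(1/51) = 239/51 ≈ 4.6863)
sqrt((t + 103)*17 - 473444) = sqrt((239/51 + 103)*17 - 473444) = sqrt((5492/51)*17 - 473444) = sqrt(5492/3 - 473444) = sqrt(-1414840/3) = 2*I*sqrt(1061130)/3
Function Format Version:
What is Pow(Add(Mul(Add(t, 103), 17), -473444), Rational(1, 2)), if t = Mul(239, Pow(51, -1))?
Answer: Mul(Rational(2, 3), I, Pow(1061130, Rational(1, 2))) ≈ Mul(686.74, I)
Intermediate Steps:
t = Rational(239, 51) (t = Mul(239, Rational(1, 51)) = Rational(239, 51) ≈ 4.6863)
Pow(Add(Mul(Add(t, 103), 17), -473444), Rational(1, 2)) = Pow(Add(Mul(Add(Rational(239, 51), 103), 17), -473444), Rational(1, 2)) = Pow(Add(Mul(Rational(5492, 51), 17), -473444), Rational(1, 2)) = Pow(Add(Rational(5492, 3), -473444), Rational(1, 2)) = Pow(Rational(-1414840, 3), Rational(1, 2)) = Mul(Rational(2, 3), I, Pow(1061130, Rational(1, 2)))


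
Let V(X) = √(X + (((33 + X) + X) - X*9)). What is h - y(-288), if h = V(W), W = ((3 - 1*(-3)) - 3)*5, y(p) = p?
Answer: 288 + I*√57 ≈ 288.0 + 7.5498*I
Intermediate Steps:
W = 15 (W = ((3 + 3) - 3)*5 = (6 - 3)*5 = 3*5 = 15)
V(X) = √(33 - 6*X) (V(X) = √(X + ((33 + 2*X) - 9*X)) = √(X + (33 - 7*X)) = √(33 - 6*X))
h = I*√57 (h = √(33 - 6*15) = √(33 - 90) = √(-57) = I*√57 ≈ 7.5498*I)
h - y(-288) = I*√57 - 1*(-288) = I*√57 + 288 = 288 + I*√57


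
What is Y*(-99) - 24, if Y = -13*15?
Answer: 19281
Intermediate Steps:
Y = -195
Y*(-99) - 24 = -195*(-99) - 24 = 19305 - 24 = 19281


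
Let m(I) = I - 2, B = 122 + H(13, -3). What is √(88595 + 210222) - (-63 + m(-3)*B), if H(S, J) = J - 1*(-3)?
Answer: 673 + √298817 ≈ 1219.6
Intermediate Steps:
H(S, J) = 3 + J (H(S, J) = J + 3 = 3 + J)
B = 122 (B = 122 + (3 - 3) = 122 + 0 = 122)
m(I) = -2 + I
√(88595 + 210222) - (-63 + m(-3)*B) = √(88595 + 210222) - (-63 + (-2 - 3)*122) = √298817 - (-63 - 5*122) = √298817 - (-63 - 610) = √298817 - 1*(-673) = √298817 + 673 = 673 + √298817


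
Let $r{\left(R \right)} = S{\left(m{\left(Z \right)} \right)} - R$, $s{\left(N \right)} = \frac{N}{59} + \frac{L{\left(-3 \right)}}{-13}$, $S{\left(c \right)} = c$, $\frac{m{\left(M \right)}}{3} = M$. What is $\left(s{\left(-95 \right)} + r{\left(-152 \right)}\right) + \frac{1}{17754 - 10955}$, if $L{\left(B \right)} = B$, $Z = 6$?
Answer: $\frac{67640695}{401141} \approx 168.62$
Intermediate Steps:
$m{\left(M \right)} = 3 M$
$s{\left(N \right)} = \frac{3}{13} + \frac{N}{59}$ ($s{\left(N \right)} = \frac{N}{59} - \frac{3}{-13} = N \frac{1}{59} - - \frac{3}{13} = \frac{N}{59} + \frac{3}{13} = \frac{3}{13} + \frac{N}{59}$)
$r{\left(R \right)} = 18 - R$ ($r{\left(R \right)} = 3 \cdot 6 - R = 18 - R$)
$\left(s{\left(-95 \right)} + r{\left(-152 \right)}\right) + \frac{1}{17754 - 10955} = \left(\left(\frac{3}{13} + \frac{1}{59} \left(-95\right)\right) + \left(18 - -152\right)\right) + \frac{1}{17754 - 10955} = \left(\left(\frac{3}{13} - \frac{95}{59}\right) + \left(18 + 152\right)\right) + \frac{1}{6799} = \left(- \frac{1058}{767} + 170\right) + \frac{1}{6799} = \frac{129332}{767} + \frac{1}{6799} = \frac{67640695}{401141}$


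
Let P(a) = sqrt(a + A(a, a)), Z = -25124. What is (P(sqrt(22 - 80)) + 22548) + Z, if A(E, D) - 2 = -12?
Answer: -2576 + sqrt(-10 + I*sqrt(58)) ≈ -2574.9 + 3.3593*I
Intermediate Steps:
A(E, D) = -10 (A(E, D) = 2 - 12 = -10)
P(a) = sqrt(-10 + a) (P(a) = sqrt(a - 10) = sqrt(-10 + a))
(P(sqrt(22 - 80)) + 22548) + Z = (sqrt(-10 + sqrt(22 - 80)) + 22548) - 25124 = (sqrt(-10 + sqrt(-58)) + 22548) - 25124 = (sqrt(-10 + I*sqrt(58)) + 22548) - 25124 = (22548 + sqrt(-10 + I*sqrt(58))) - 25124 = -2576 + sqrt(-10 + I*sqrt(58))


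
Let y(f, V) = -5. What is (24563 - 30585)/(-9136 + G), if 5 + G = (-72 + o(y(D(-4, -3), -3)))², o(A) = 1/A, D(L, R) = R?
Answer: 75275/49102 ≈ 1.5330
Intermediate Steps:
G = 130196/25 (G = -5 + (-72 + 1/(-5))² = -5 + (-72 - ⅕)² = -5 + (-361/5)² = -5 + 130321/25 = 130196/25 ≈ 5207.8)
(24563 - 30585)/(-9136 + G) = (24563 - 30585)/(-9136 + 130196/25) = -6022/(-98204/25) = -6022*(-25/98204) = 75275/49102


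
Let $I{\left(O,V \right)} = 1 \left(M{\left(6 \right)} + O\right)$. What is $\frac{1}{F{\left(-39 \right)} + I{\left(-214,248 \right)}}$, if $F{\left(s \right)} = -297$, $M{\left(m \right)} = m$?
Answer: $- \frac{1}{505} \approx -0.0019802$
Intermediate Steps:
$I{\left(O,V \right)} = 6 + O$ ($I{\left(O,V \right)} = 1 \left(6 + O\right) = 6 + O$)
$\frac{1}{F{\left(-39 \right)} + I{\left(-214,248 \right)}} = \frac{1}{-297 + \left(6 - 214\right)} = \frac{1}{-297 - 208} = \frac{1}{-505} = - \frac{1}{505}$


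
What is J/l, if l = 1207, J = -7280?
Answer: -7280/1207 ≈ -6.0315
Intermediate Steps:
J/l = -7280/1207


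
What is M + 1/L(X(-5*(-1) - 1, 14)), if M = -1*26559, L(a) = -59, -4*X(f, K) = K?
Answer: -1566982/59 ≈ -26559.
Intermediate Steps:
X(f, K) = -K/4
M = -26559
M + 1/L(X(-5*(-1) - 1, 14)) = -26559 + 1/(-59) = -26559 - 1/59 = -1566982/59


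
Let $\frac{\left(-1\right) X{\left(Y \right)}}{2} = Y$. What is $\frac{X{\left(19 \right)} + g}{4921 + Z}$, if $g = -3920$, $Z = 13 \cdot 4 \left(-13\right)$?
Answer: $- \frac{3958}{4245} \approx -0.93239$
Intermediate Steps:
$X{\left(Y \right)} = - 2 Y$
$Z = -676$ ($Z = 52 \left(-13\right) = -676$)
$\frac{X{\left(19 \right)} + g}{4921 + Z} = \frac{\left(-2\right) 19 - 3920}{4921 - 676} = \frac{-38 - 3920}{4245} = \left(-3958\right) \frac{1}{4245} = - \frac{3958}{4245}$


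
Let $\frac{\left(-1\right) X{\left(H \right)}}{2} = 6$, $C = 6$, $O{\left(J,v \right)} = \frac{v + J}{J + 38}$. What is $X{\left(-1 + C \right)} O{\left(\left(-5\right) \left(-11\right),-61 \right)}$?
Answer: $\frac{24}{31} \approx 0.77419$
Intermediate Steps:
$O{\left(J,v \right)} = \frac{J + v}{38 + J}$
$X{\left(H \right)} = -12$ ($X{\left(H \right)} = \left(-2\right) 6 = -12$)
$X{\left(-1 + C \right)} O{\left(\left(-5\right) \left(-11\right),-61 \right)} = - 12 \frac{\left(-5\right) \left(-11\right) - 61}{38 - -55} = - 12 \frac{55 - 61}{38 + 55} = - 12 \cdot \frac{1}{93} \left(-6\right) = \left(-12\right) \left(- \frac{2}{31}\right) = \frac{24}{31}$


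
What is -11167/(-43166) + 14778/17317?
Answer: 831286087/747505622 ≈ 1.1121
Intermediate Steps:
-11167/(-43166) + 14778/17317 = -11167*(-1/43166) + 14778*(1/17317) = 11167/43166 + 14778/17317 = 831286087/747505622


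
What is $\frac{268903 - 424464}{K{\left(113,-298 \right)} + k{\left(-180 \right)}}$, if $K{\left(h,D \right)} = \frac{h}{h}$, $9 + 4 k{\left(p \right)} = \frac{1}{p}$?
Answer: $\frac{112003920}{901} \approx 1.2431 \cdot 10^{5}$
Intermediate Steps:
$k{\left(p \right)} = - \frac{9}{4} + \frac{1}{4 p}$
$K{\left(h,D \right)} = 1$
$\frac{268903 - 424464}{K{\left(113,-298 \right)} + k{\left(-180 \right)}} = \frac{268903 - 424464}{1 + \frac{1 - -1620}{4 \left(-180\right)}} = - \frac{155561}{1 + \frac{1}{4} \left(- \frac{1}{180}\right) \left(1 + 1620\right)} = - \frac{155561}{1 + \frac{1}{4} \left(- \frac{1}{180}\right) 1621} = - \frac{155561}{1 - \frac{1621}{720}} = - \frac{155561}{- \frac{901}{720}} = \left(-155561\right) \left(- \frac{720}{901}\right) = \frac{112003920}{901}$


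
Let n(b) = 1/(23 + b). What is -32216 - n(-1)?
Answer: -708753/22 ≈ -32216.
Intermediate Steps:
-32216 - n(-1) = -32216 - 1/(23 - 1) = -32216 - 1/22 = -708753/22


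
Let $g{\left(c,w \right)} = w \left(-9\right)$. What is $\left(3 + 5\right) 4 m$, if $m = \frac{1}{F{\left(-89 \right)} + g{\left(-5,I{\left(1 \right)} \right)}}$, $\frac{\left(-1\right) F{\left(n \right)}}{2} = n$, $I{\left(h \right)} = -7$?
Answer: $\frac{32}{241} \approx 0.13278$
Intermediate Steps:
$g{\left(c,w \right)} = - 9 w$
$F{\left(n \right)} = - 2 n$
$m = \frac{1}{241}$ ($m = \frac{1}{\left(-2\right) \left(-89\right) - -63} = \frac{1}{178 + 63} = \frac{1}{241} \approx 0.0041494$)
$\left(3 + 5\right) 4 m = \left(3 + 5\right) 4 \cdot \frac{1}{241} = 8 \cdot 4 \cdot \frac{1}{241} = 32 \cdot \frac{1}{241} = \frac{32}{241}$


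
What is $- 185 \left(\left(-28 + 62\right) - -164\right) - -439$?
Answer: $-36191$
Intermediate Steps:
$- 185 \left(\left(-28 + 62\right) - -164\right) - -439 = - 185 \left(34 + 164\right) + 439 = \left(-185\right) 198 + 439 = -36630 + 439 = -36191$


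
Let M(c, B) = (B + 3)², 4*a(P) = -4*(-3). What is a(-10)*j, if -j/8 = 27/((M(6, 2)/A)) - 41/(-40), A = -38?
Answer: 24009/25 ≈ 960.36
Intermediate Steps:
a(P) = 3 (a(P) = (-4*(-3))/4 = (¼)*12 = 3)
M(c, B) = (3 + B)²
j = 8003/25 (j = -8*(27/(((3 + 2)²/(-38))) - 41/(-40)) = -8*(27/((5²*(-1/38))) - 41*(-1/40)) = -8*(27/((25*(-1/38))) + 41/40) = -8*(27/(-25/38) + 41/40) = -8*(27*(-38/25) + 41/40) = -8*(-1026/25 + 41/40) = -8*(-8003/200) = 8003/25 ≈ 320.12)
a(-10)*j = 3*(8003/25) = 24009/25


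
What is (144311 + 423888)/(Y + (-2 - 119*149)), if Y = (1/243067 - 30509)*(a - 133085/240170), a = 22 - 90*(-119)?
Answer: -3316998109239661/1911412812513623208 ≈ -0.0017354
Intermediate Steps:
a = 10732 (a = 22 + 10710 = 10732)
Y = -1911309291867738321/5837740139 (Y = (1/243067 - 30509)*(10732 - 133085/240170) = (1/243067 - 30509)*(10732 - 133085*1/240170) = -7415731102*(10732 - 26617/48034)/243067 = -7415731102/243067*515474271/48034 = -1911309291867738321/5837740139 ≈ -3.2741e+8)
(144311 + 423888)/(Y + (-2 - 119*149)) = (144311 + 423888)/(-1911309291867738321/5837740139 + (-2 - 119*149)) = 568199/(-1911309291867738321/5837740139 + (-2 - 17731)) = 568199/(-1911309291867738321/5837740139 - 17733) = 568199/(-1911412812513623208/5837740139) = 568199*(-5837740139/1911412812513623208) = -3316998109239661/1911412812513623208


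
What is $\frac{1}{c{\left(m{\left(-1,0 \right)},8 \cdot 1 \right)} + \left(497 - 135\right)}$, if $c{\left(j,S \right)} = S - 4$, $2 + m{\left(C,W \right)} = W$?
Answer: $\frac{1}{366} \approx 0.0027322$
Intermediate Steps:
$m{\left(C,W \right)} = -2 + W$
$c{\left(j,S \right)} = -4 + S$
$\frac{1}{c{\left(m{\left(-1,0 \right)},8 \cdot 1 \right)} + \left(497 - 135\right)} = \frac{1}{\left(-4 + 8 \cdot 1\right) + \left(497 - 135\right)} = \frac{1}{\left(-4 + 8\right) + \left(497 - 135\right)} = \frac{1}{4 + 362} = \frac{1}{366}$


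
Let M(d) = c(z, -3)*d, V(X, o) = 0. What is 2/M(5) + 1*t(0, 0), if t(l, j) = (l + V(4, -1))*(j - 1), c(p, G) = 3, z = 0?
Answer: 2/15 ≈ 0.13333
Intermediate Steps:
t(l, j) = l*(-1 + j) (t(l, j) = (l + 0)*(j - 1) = l*(-1 + j))
M(d) = 3*d
2/M(5) + 1*t(0, 0) = 2/((3*5)) + 1*(0*(-1 + 0)) = 2/15 + 1*(0*(-1)) = 2*(1/15) + 1*0 = 2/15 + 0 = 2/15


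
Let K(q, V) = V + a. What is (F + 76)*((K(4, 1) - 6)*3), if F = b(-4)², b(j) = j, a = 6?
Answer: 276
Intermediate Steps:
K(q, V) = 6 + V (K(q, V) = V + 6 = 6 + V)
F = 16 (F = (-4)² = 16)
(F + 76)*((K(4, 1) - 6)*3) = (16 + 76)*(((6 + 1) - 6)*3) = 92*((7 - 6)*3) = 92*(1*3) = 92*3 = 276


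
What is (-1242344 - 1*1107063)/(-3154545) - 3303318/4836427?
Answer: 942270168479/15256726610715 ≈ 0.061761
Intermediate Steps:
(-1242344 - 1*1107063)/(-3154545) - 3303318/4836427 = (-1242344 - 1107063)*(-1/3154545) - 3303318*1/4836427 = -2349407*(-1/3154545) - 3303318/4836427 = 2349407/3154545 - 3303318/4836427 = 942270168479/15256726610715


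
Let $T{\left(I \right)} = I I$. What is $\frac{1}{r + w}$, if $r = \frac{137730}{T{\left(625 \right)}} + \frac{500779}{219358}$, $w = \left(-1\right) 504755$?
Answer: $- \frac{17137343750}{8650114778736407} \approx -1.9812 \cdot 10^{-6}$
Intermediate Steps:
$T{\left(I \right)} = I^{2}$
$w = -504755$
$r = \frac{45165794843}{17137343750}$ ($r = \frac{137730}{625^{2}} + \frac{500779}{219358} = \frac{137730}{390625} + 500779 \cdot \frac{1}{219358} = 137730 \cdot \frac{1}{390625} + \frac{500779}{219358} = \frac{27546}{78125} + \frac{500779}{219358} = \frac{45165794843}{17137343750} \approx 2.6355$)
$\frac{1}{r + w} = \frac{1}{\frac{45165794843}{17137343750} - 504755} = \frac{1}{- \frac{8650114778736407}{17137343750}} = - \frac{17137343750}{8650114778736407}$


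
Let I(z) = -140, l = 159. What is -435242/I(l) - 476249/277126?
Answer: 15068774954/4849705 ≈ 3107.2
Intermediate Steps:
-435242/I(l) - 476249/277126 = -435242/(-140) - 476249/277126 = -435242*(-1/140) - 476249*1/277126 = 217621/70 - 476249/277126 = 15068774954/4849705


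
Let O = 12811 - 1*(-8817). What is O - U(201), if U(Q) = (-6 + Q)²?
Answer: -16397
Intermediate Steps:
O = 21628 (O = 12811 + 8817 = 21628)
O - U(201) = 21628 - (-6 + 201)² = 21628 - 1*195² = 21628 - 1*38025 = 21628 - 38025 = -16397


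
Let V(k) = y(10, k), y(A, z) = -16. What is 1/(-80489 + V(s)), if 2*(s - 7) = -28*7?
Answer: -1/80505 ≈ -1.2422e-5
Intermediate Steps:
s = -91 (s = 7 + (-28*7)/2 = 7 + (½)*(-196) = 7 - 98 = -91)
V(k) = -16
1/(-80489 + V(s)) = 1/(-80489 - 16) = 1/(-80505) = -1/80505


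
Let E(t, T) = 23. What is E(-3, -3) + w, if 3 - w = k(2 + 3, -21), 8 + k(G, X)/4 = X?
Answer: 142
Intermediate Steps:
k(G, X) = -32 + 4*X
w = 119 (w = 3 - (-32 + 4*(-21)) = 3 - (-32 - 84) = 3 - 1*(-116) = 3 + 116 = 119)
E(-3, -3) + w = 23 + 119 = 142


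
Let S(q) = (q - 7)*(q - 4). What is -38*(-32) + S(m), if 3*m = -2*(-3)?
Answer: 1226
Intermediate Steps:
m = 2 (m = (-2*(-3))/3 = (1/3)*6 = 2)
S(q) = (-7 + q)*(-4 + q)
-38*(-32) + S(m) = -38*(-32) + (28 + 2**2 - 11*2) = 1216 + (28 + 4 - 22) = 1216 + 10 = 1226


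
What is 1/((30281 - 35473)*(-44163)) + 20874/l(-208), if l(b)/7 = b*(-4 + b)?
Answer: 42734727173/631935079776 ≈ 0.067625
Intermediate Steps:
l(b) = 7*b*(-4 + b) (l(b) = 7*(b*(-4 + b)) = 7*b*(-4 + b))
1/((30281 - 35473)*(-44163)) + 20874/l(-208) = 1/((30281 - 35473)*(-44163)) + 20874/((7*(-208)*(-4 - 208))) = -1/44163/(-5192) + 20874/((7*(-208)*(-212))) = -1/5192*(-1/44163) + 20874/308672 = 1/229294296 + 20874*(1/308672) = 1/229294296 + 1491/22048 = 42734727173/631935079776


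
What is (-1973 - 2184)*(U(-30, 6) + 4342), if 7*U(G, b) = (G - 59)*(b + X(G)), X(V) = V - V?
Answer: -124128020/7 ≈ -1.7733e+7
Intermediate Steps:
X(V) = 0
U(G, b) = b*(-59 + G)/7 (U(G, b) = ((G - 59)*(b + 0))/7 = ((-59 + G)*b)/7 = (b*(-59 + G))/7 = b*(-59 + G)/7)
(-1973 - 2184)*(U(-30, 6) + 4342) = (-1973 - 2184)*((1/7)*6*(-59 - 30) + 4342) = -4157*((1/7)*6*(-89) + 4342) = -4157*(-534/7 + 4342) = -4157*29860/7 = -124128020/7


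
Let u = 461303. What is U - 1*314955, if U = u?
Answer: 146348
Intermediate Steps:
U = 461303
U - 1*314955 = 461303 - 1*314955 = 461303 - 314955 = 146348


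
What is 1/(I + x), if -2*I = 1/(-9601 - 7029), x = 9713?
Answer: 33260/323054381 ≈ 0.00010295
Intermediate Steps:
I = 1/33260 (I = -1/(2*(-9601 - 7029)) = -½/(-16630) = -½*(-1/16630) = 1/33260 ≈ 3.0066e-5)
1/(I + x) = 1/(1/33260 + 9713) = 1/(323054381/33260) = 33260/323054381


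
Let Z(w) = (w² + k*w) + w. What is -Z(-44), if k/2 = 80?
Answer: 5148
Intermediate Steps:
k = 160 (k = 2*80 = 160)
Z(w) = w² + 161*w (Z(w) = (w² + 160*w) + w = w² + 161*w)
-Z(-44) = -(-44)*(161 - 44) = -(-44)*117 = -1*(-5148) = 5148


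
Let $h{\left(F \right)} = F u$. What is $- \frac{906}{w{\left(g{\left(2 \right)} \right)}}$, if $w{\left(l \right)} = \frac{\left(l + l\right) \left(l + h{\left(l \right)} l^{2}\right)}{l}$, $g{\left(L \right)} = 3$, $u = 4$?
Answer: $- \frac{151}{37} \approx -4.0811$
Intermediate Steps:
$h{\left(F \right)} = 4 F$ ($h{\left(F \right)} = F 4 = 4 F$)
$w{\left(l \right)} = 2 l + 8 l^{3}$ ($w{\left(l \right)} = \frac{\left(l + l\right) \left(l + 4 l l^{2}\right)}{l} = \frac{2 l \left(l + 4 l^{3}\right)}{l} = 2 l + 8 l^{3}$)
$- \frac{906}{w{\left(g{\left(2 \right)} \right)}} = - \frac{906}{2 \cdot 3 + 8 \cdot 3^{3}} = - \frac{906}{6 + 8 \cdot 27} = - \frac{906}{6 + 216} = - \frac{906}{222} = \left(-906\right) \frac{1}{222} = - \frac{151}{37}$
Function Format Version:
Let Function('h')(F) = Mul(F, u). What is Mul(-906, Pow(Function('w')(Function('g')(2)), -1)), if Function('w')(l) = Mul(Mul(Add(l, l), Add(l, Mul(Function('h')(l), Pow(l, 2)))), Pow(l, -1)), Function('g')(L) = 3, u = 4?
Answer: Rational(-151, 37) ≈ -4.0811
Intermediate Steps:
Function('h')(F) = Mul(4, F) (Function('h')(F) = Mul(F, 4) = Mul(4, F))
Function('w')(l) = Add(Mul(2, l), Mul(8, Pow(l, 3))) (Function('w')(l) = Mul(Mul(Add(l, l), Add(l, Mul(Mul(4, l), Pow(l, 2)))), Pow(l, -1)) = Mul(Mul(Mul(2, l), Add(l, Mul(4, Pow(l, 3)))), Pow(l, -1)) = Mul(Mul(2, l, Add(l, Mul(4, Pow(l, 3)))), Pow(l, -1)) = Add(Mul(2, l), Mul(8, Pow(l, 3))))
Mul(-906, Pow(Function('w')(Function('g')(2)), -1)) = Mul(-906, Pow(Add(Mul(2, 3), Mul(8, Pow(3, 3))), -1)) = Mul(-906, Pow(Add(6, Mul(8, 27)), -1)) = Mul(-906, Pow(Add(6, 216), -1)) = Mul(-906, Pow(222, -1)) = Mul(-906, Rational(1, 222)) = Rational(-151, 37)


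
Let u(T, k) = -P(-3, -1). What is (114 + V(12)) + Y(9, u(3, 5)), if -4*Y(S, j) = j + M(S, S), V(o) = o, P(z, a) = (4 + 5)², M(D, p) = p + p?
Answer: 567/4 ≈ 141.75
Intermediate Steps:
M(D, p) = 2*p
P(z, a) = 81 (P(z, a) = 9² = 81)
u(T, k) = -81 (u(T, k) = -1*81 = -81)
Y(S, j) = -S/2 - j/4 (Y(S, j) = -(j + 2*S)/4 = -S/2 - j/4)
(114 + V(12)) + Y(9, u(3, 5)) = (114 + 12) + (-½*9 - ¼*(-81)) = 126 + (-9/2 + 81/4) = 126 + 63/4 = 567/4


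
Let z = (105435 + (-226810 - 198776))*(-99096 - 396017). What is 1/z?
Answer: 1/158510922063 ≈ 6.3087e-12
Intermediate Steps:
z = 158510922063 (z = (105435 - 425586)*(-495113) = -320151*(-495113) = 158510922063)
1/z = 1/158510922063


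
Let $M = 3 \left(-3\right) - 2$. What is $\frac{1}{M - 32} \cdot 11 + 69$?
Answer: $\frac{2956}{43} \approx 68.744$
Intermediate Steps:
$M = -11$ ($M = -9 - 2 = -11$)
$\frac{1}{M - 32} \cdot 11 + 69 = \frac{1}{-11 - 32} \cdot 11 + 69 = \frac{1}{-43} \cdot 11 + 69 = \left(- \frac{1}{43}\right) 11 + 69 = - \frac{11}{43} + 69 = \frac{2956}{43}$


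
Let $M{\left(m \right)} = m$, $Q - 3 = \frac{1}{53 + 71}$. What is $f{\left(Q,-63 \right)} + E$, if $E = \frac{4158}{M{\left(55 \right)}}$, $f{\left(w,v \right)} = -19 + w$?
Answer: $\frac{36957}{620} \approx 59.608$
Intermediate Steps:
$Q = \frac{373}{124}$ ($Q = 3 + \frac{1}{53 + 71} = 3 + \frac{1}{124} = \frac{373}{124} \approx 3.0081$)
$E = \frac{378}{5}$ ($E = \frac{4158}{55} = 4158 \cdot \frac{1}{55} = \frac{378}{5} \approx 75.6$)
$f{\left(Q,-63 \right)} + E = \left(-19 + \frac{373}{124}\right) + \frac{378}{5} = - \frac{1983}{124} + \frac{378}{5} = \frac{36957}{620}$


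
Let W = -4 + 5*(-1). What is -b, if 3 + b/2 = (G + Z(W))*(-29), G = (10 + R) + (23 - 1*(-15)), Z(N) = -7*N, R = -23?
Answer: 5110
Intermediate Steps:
W = -9 (W = -4 - 5 = -9)
G = 25 (G = (10 - 23) + (23 - 1*(-15)) = -13 + (23 + 15) = -13 + 38 = 25)
b = -5110 (b = -6 + 2*((25 - 7*(-9))*(-29)) = -6 + 2*((25 + 63)*(-29)) = -6 + 2*(88*(-29)) = -6 + 2*(-2552) = -6 - 5104 = -5110)
-b = -1*(-5110) = 5110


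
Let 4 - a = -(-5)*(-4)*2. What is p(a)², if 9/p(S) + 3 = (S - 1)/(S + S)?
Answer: 627264/48841 ≈ 12.843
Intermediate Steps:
a = 44 (a = 4 - (-(-5)*(-4))*2 = 4 - (-5*4)*2 = 4 - (-20)*2 = 4 - 1*(-40) = 4 + 40 = 44)
p(S) = 9/(-3 + (-1 + S)/(2*S)) (p(S) = 9/(-3 + (S - 1)/(S + S)) = 9/(-3 + (-1 + S)/((2*S))) = 9/(-3 + (-1 + S)*(1/(2*S))) = 9/(-3 + (-1 + S)/(2*S)))
p(a)² = (-18*44/(1 + 5*44))² = (-18*44/(1 + 220))² = (-18*44/221)² = (-18*44*1/221)² = (-792/221)² = 627264/48841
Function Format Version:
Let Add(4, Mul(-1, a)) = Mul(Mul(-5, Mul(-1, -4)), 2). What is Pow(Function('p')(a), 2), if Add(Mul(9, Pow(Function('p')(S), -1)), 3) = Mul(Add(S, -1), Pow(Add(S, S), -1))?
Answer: Rational(627264, 48841) ≈ 12.843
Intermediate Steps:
a = 44 (a = Add(4, Mul(-1, Mul(Mul(-5, Mul(-1, -4)), 2))) = Add(4, Mul(-1, Mul(Mul(-5, 4), 2))) = Add(4, Mul(-1, Mul(-20, 2))) = Add(4, Mul(-1, -40)) = Add(4, 40) = 44)
Function('p')(S) = Mul(9, Pow(Add(-3, Mul(Rational(1, 2), Pow(S, -1), Add(-1, S))), -1)) (Function('p')(S) = Mul(9, Pow(Add(-3, Mul(Add(S, -1), Pow(Add(S, S), -1))), -1)) = Mul(9, Pow(Add(-3, Mul(Add(-1, S), Pow(Mul(2, S), -1))), -1)) = Mul(9, Pow(Add(-3, Mul(Add(-1, S), Mul(Rational(1, 2), Pow(S, -1)))), -1)) = Mul(9, Pow(Add(-3, Mul(Rational(1, 2), Pow(S, -1), Add(-1, S))), -1)))
Pow(Function('p')(a), 2) = Pow(Mul(-18, 44, Pow(Add(1, Mul(5, 44)), -1)), 2) = Pow(Mul(-18, 44, Pow(Add(1, 220), -1)), 2) = Pow(Mul(-18, 44, Pow(221, -1)), 2) = Pow(Mul(-18, 44, Rational(1, 221)), 2) = Pow(Rational(-792, 221), 2) = Rational(627264, 48841)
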